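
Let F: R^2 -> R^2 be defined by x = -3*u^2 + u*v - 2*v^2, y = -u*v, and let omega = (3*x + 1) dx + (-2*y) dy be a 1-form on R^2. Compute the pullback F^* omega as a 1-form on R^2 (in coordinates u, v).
F^* omega = (54*u^3 - 27*u^2*v + 37*u*v^2 - 6*u - 6*v^3 + v) du + (-9*u^3 + 37*u^2*v - 18*u*v^2 + u + 24*v^3 - 4*v) dv

Using F^*(f dg) = (f ∘ F) d(g ∘ F), substitute each coordinate x_i by F_i(u, v) in f_i, and replace dx_i by d F_i = (∂F_i/∂u) du + (∂F_i/∂v) dv.
  For the x component: f_1(F) = -9*u^2 + 3*u*v - 6*v^2 + 1; d F_1 = (-6*u + v) du + (u - 4*v) dv
  For the y component: f_2(F) = 2*u*v; d F_2 = (-v) du + (-u) dv
Combining and collecting du, dv coefficients:
  coeff of du: 54*u^3 - 27*u^2*v + 37*u*v^2 - 6*u - 6*v^3 + v
  coeff of dv: -9*u^3 + 37*u^2*v - 18*u*v^2 + u + 24*v^3 - 4*v
F^* omega = (54*u^3 - 27*u^2*v + 37*u*v^2 - 6*u - 6*v^3 + v) du + (-9*u^3 + 37*u^2*v - 18*u*v^2 + u + 24*v^3 - 4*v) dv.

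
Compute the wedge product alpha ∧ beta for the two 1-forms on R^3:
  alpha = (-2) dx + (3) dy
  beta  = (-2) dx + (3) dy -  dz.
alpha ∧ beta = (2) dx ∧ dz + (-3) dy ∧ dz

Distribute the wedge, using dx_i ∧ dx_j = -dx_j ∧ dx_i and dx_i ∧ dx_i = 0. For each pair (i, j) with i < j, the coefficient of dx_i ∧ dx_j in alpha ∧ beta is (alpha_i * beta_j - alpha_j * beta_i). Collecting: alpha ∧ beta = (2) dx ∧ dz + (-3) dy ∧ dz.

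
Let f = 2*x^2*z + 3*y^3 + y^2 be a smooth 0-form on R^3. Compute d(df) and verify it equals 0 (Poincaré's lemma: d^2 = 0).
d(df) = 0

Step 1: df = sum_i (∂f/∂x_i) dx_i = (4*x*z) dx + (y*(9*y + 2)) dy + (2*x^2) dz.
Step 2: Apply d again. Using the 1-form formula, the coefficient of dx ∧ dy in d(df) is ∂^2 f/∂x ∂y - ∂^2 f/∂y ∂x = (0) - (0) = 0 (equality of mixed partials for smooth f).
Similarly for dx ∧ dz and dy ∧ dz — all coefficients vanish. So d(df) = 0.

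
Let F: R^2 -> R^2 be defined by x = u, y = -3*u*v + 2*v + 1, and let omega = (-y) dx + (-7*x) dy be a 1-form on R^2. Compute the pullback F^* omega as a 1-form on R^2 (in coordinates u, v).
F^* omega = (24*u*v - 2*v - 1) du + (7*u*(3*u - 2)) dv

Using F^*(f dg) = (f ∘ F) d(g ∘ F), substitute each coordinate x_i by F_i(u, v) in f_i, and replace dx_i by d F_i = (∂F_i/∂u) du + (∂F_i/∂v) dv.
  For the x component: f_1(F) = 3*u*v - 2*v - 1; d F_1 = (1) du + (0) dv
  For the y component: f_2(F) = -7*u; d F_2 = (-3*v) du + (2 - 3*u) dv
Combining and collecting du, dv coefficients:
  coeff of du: 24*u*v - 2*v - 1
  coeff of dv: 7*u*(3*u - 2)
F^* omega = (24*u*v - 2*v - 1) du + (7*u*(3*u - 2)) dv.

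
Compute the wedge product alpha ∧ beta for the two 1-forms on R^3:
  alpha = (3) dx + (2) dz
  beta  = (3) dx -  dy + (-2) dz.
alpha ∧ beta = (-3) dx ∧ dy + (-12) dx ∧ dz + (2) dy ∧ dz

Distribute the wedge, using dx_i ∧ dx_j = -dx_j ∧ dx_i and dx_i ∧ dx_i = 0. For each pair (i, j) with i < j, the coefficient of dx_i ∧ dx_j in alpha ∧ beta is (alpha_i * beta_j - alpha_j * beta_i). Collecting: alpha ∧ beta = (-3) dx ∧ dy + (-12) dx ∧ dz + (2) dy ∧ dz.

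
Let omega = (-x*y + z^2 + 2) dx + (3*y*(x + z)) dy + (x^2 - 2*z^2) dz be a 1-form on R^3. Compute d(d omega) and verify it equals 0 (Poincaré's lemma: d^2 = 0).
d(d omega) = 0

Step 1: d omega = sum_{i<j} (∂f_j/∂x_i - ∂f_i/∂x_j) dx_i ∧ dx_j:
  coeff of dx ∧ dy: x + 3*y
  coeff of dx ∧ dz: 2*x - 2*z
  coeff of dy ∧ dz: -3*y
Step 2: Apply d again to each 2-form coefficient. The only possible 3-form in R^3 is dx ∧ dy ∧ dz, with coefficient
  ∂(coeff of dy∧dz)/∂x - ∂(coeff of dx∧dz)/∂y + ∂(coeff of dx∧dy)/∂z
  = ∂/∂x (-3*y) - ∂/∂y (2*x - 2*z) + ∂/∂z (x + 3*y).
Each of these terms simplifies to sums of mixed partials that cancel in pairs. The result is 0 (by equality of mixed partials for smooth functions — Schwarz / Clairaut).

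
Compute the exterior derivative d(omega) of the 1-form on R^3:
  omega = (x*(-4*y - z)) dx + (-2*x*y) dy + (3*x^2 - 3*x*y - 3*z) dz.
d(omega) = (4*x - 2*y) dx ∧ dy + (7*x - 3*y) dx ∧ dz + (-3*x) dy ∧ dz

For a 1-form omega = sum_i f_i dx_i, the exterior derivative is
  d(omega) = sum_{i < j} (∂f_j/∂x_i - ∂f_i/∂x_j) dx_i ∧ dx_j.
  coefficient of dx ∧ dy: ∂f_2/∂x - ∂f_1/∂y = ∂(-2*x*y)/∂x - ∂(x*(-4*y - z))/∂y = 4*x - 2*y
  coefficient of dx ∧ dz: ∂f_3/∂x - ∂f_1/∂z = ∂(3*x^2 - 3*x*y - 3*z)/∂x - ∂(x*(-4*y - z))/∂z = 7*x - 3*y
  coefficient of dy ∧ dz: ∂f_3/∂y - ∂f_2/∂z = ∂(3*x^2 - 3*x*y - 3*z)/∂y - ∂(-2*x*y)/∂z = -3*x
Assembling: d(omega) = (4*x - 2*y) dx ∧ dy + (7*x - 3*y) dx ∧ dz + (-3*x) dy ∧ dz.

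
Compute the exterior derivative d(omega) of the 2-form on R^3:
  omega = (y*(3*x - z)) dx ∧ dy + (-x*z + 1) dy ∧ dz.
d(omega) = (-y - z) dx ∧ dy ∧ dz

For a 2-form omega = sum_{i<j} g_{ij} dx_i ∧ dx_j, the exterior derivative is
  d(omega) = sum_{i<j} d(g_{ij}) ∧ dx_i ∧ dx_j = sum_{i<j, k} (∂g_{ij}/∂x_k) dx_k ∧ dx_i ∧ dx_j.
Expand each term, using dx_k ∧ dx_i ∧ dx_j = sgn(permutation) dx_{(a)} ∧ dx_{(b)} ∧ dx_{(c)} with (a < b < c) sorted:
  d(y*(3*x - z)) includes (∂/∂z)(y*(3*x - z)) dz = (-y) dz, which multiplied by dx ∧ dy gives (-y) dx ∧ dy ∧ dz
  d(-x*z + 1) includes (∂/∂x)(-x*z + 1) dx = (-z) dx, which multiplied by dy ∧ dz gives (-z) dx ∧ dy ∧ dz
Collecting like 3-forms: d(omega) = (-y - z) dx ∧ dy ∧ dz.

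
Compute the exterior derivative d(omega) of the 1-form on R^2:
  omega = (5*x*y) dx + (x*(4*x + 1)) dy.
d(omega) = (3*x + 1) dx ∧ dy

For a 1-form omega = sum_i f_i dx_i, the exterior derivative is
  d(omega) = sum_{i < j} (∂f_j/∂x_i - ∂f_i/∂x_j) dx_i ∧ dx_j.
  coefficient of dx ∧ dy: ∂f_2/∂x - ∂f_1/∂y = ∂(x*(4*x + 1))/∂x - ∂(5*x*y)/∂y = 3*x + 1
Assembling: d(omega) = (3*x + 1) dx ∧ dy.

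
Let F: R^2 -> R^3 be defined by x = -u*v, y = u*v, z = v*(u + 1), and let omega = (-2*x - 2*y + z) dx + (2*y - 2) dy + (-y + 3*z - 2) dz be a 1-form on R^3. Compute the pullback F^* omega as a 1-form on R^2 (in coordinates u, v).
F^* omega = (v*(3*u*v + 2*v - 4)) du + (3*u^2*v + 4*u*v - 4*u + 3*v - 2) dv

Using F^*(f dg) = (f ∘ F) d(g ∘ F), substitute each coordinate x_i by F_i(u, v) in f_i, and replace dx_i by d F_i = (∂F_i/∂u) du + (∂F_i/∂v) dv.
  For the x component: f_1(F) = v*(u + 1); d F_1 = (-v) du + (-u) dv
  For the y component: f_2(F) = 2*u*v - 2; d F_2 = (v) du + (u) dv
  For the z component: f_3(F) = 2*u*v + 3*v - 2; d F_3 = (v) du + (u + 1) dv
Combining and collecting du, dv coefficients:
  coeff of du: v*(3*u*v + 2*v - 4)
  coeff of dv: 3*u^2*v + 4*u*v - 4*u + 3*v - 2
F^* omega = (v*(3*u*v + 2*v - 4)) du + (3*u^2*v + 4*u*v - 4*u + 3*v - 2) dv.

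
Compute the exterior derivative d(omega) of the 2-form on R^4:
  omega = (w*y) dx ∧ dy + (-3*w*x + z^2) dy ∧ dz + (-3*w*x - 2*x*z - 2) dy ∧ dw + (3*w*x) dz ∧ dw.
d(omega) = (-3*w + y - 2*z) dx ∧ dy ∧ dw + (-3*w) dx ∧ dy ∧ dz + (-x) dy ∧ dz ∧ dw + (3*w) dx ∧ dz ∧ dw

For a 2-form omega = sum_{i<j} g_{ij} dx_i ∧ dx_j, the exterior derivative is
  d(omega) = sum_{i<j} d(g_{ij}) ∧ dx_i ∧ dx_j = sum_{i<j, k} (∂g_{ij}/∂x_k) dx_k ∧ dx_i ∧ dx_j.
Expand each term, using dx_k ∧ dx_i ∧ dx_j = sgn(permutation) dx_{(a)} ∧ dx_{(b)} ∧ dx_{(c)} with (a < b < c) sorted:
  d(w*y) includes (∂/∂w)(w*y) dw = (y) dw, which multiplied by dx ∧ dy gives (y) dx ∧ dy ∧ dw
  d(-3*w*x + z^2) includes (∂/∂x)(-3*w*x + z^2) dx = (-3*w) dx, which multiplied by dy ∧ dz gives (-3*w) dx ∧ dy ∧ dz
  d(-3*w*x + z^2) includes (∂/∂w)(-3*w*x + z^2) dw = (-3*x) dw, which multiplied by dy ∧ dz gives (-3*x) dy ∧ dz ∧ dw
  d(-3*w*x - 2*x*z - 2) includes (∂/∂x)(-3*w*x - 2*x*z - 2) dx = (-3*w - 2*z) dx, which multiplied by dy ∧ dw gives (-3*w - 2*z) dx ∧ dy ∧ dw
  d(-3*w*x - 2*x*z - 2) includes (∂/∂z)(-3*w*x - 2*x*z - 2) dz = (-2*x) dz, which multiplied by dy ∧ dw gives (2*x) dy ∧ dz ∧ dw
  d(3*w*x) includes (∂/∂x)(3*w*x) dx = (3*w) dx, which multiplied by dz ∧ dw gives (3*w) dx ∧ dz ∧ dw
Collecting like 3-forms: d(omega) = (-3*w + y - 2*z) dx ∧ dy ∧ dw + (-3*w) dx ∧ dy ∧ dz + (-x) dy ∧ dz ∧ dw + (3*w) dx ∧ dz ∧ dw.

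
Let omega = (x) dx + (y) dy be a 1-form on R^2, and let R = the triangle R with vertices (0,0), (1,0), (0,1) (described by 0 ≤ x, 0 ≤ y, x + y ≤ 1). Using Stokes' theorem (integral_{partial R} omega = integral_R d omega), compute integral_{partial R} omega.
integral_(partial R) omega = 0

Stokes: integral_partial_R omega = integral_R d omega with d omega = (∂Q/∂x - ∂P/∂y) dx ∧ dy.
  ∂Q/∂x = 0
  ∂P/∂y = 0
  integrand = ∂Q/∂x - ∂P/∂y = 0.
Integrating over R: integral_0^1 integral_0^{1-x} (0) dy dx = 0.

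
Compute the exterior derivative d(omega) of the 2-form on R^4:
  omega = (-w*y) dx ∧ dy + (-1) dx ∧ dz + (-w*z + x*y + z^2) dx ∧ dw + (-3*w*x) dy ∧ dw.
d(omega) = (-3*w - x - y) dx ∧ dy ∧ dw + (w - 2*z) dx ∧ dz ∧ dw

For a 2-form omega = sum_{i<j} g_{ij} dx_i ∧ dx_j, the exterior derivative is
  d(omega) = sum_{i<j} d(g_{ij}) ∧ dx_i ∧ dx_j = sum_{i<j, k} (∂g_{ij}/∂x_k) dx_k ∧ dx_i ∧ dx_j.
Expand each term, using dx_k ∧ dx_i ∧ dx_j = sgn(permutation) dx_{(a)} ∧ dx_{(b)} ∧ dx_{(c)} with (a < b < c) sorted:
  d(-w*y) includes (∂/∂w)(-w*y) dw = (-y) dw, which multiplied by dx ∧ dy gives (-y) dx ∧ dy ∧ dw
  d(-w*z + x*y + z^2) includes (∂/∂y)(-w*z + x*y + z^2) dy = (x) dy, which multiplied by dx ∧ dw gives (-x) dx ∧ dy ∧ dw
  d(-w*z + x*y + z^2) includes (∂/∂z)(-w*z + x*y + z^2) dz = (-w + 2*z) dz, which multiplied by dx ∧ dw gives (w - 2*z) dx ∧ dz ∧ dw
  d(-3*w*x) includes (∂/∂x)(-3*w*x) dx = (-3*w) dx, which multiplied by dy ∧ dw gives (-3*w) dx ∧ dy ∧ dw
Collecting like 3-forms: d(omega) = (-3*w - x - y) dx ∧ dy ∧ dw + (w - 2*z) dx ∧ dz ∧ dw.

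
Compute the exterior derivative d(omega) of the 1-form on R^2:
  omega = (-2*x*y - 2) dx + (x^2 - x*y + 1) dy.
d(omega) = (4*x - y) dx ∧ dy

For a 1-form omega = sum_i f_i dx_i, the exterior derivative is
  d(omega) = sum_{i < j} (∂f_j/∂x_i - ∂f_i/∂x_j) dx_i ∧ dx_j.
  coefficient of dx ∧ dy: ∂f_2/∂x - ∂f_1/∂y = ∂(x^2 - x*y + 1)/∂x - ∂(-2*x*y - 2)/∂y = 4*x - y
Assembling: d(omega) = (4*x - y) dx ∧ dy.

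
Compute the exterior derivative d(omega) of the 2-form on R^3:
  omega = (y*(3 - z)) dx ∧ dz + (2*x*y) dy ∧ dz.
d(omega) = (2*y + z - 3) dx ∧ dy ∧ dz

For a 2-form omega = sum_{i<j} g_{ij} dx_i ∧ dx_j, the exterior derivative is
  d(omega) = sum_{i<j} d(g_{ij}) ∧ dx_i ∧ dx_j = sum_{i<j, k} (∂g_{ij}/∂x_k) dx_k ∧ dx_i ∧ dx_j.
Expand each term, using dx_k ∧ dx_i ∧ dx_j = sgn(permutation) dx_{(a)} ∧ dx_{(b)} ∧ dx_{(c)} with (a < b < c) sorted:
  d(y*(3 - z)) includes (∂/∂y)(y*(3 - z)) dy = (3 - z) dy, which multiplied by dx ∧ dz gives (z - 3) dx ∧ dy ∧ dz
  d(2*x*y) includes (∂/∂x)(2*x*y) dx = (2*y) dx, which multiplied by dy ∧ dz gives (2*y) dx ∧ dy ∧ dz
Collecting like 3-forms: d(omega) = (2*y + z - 3) dx ∧ dy ∧ dz.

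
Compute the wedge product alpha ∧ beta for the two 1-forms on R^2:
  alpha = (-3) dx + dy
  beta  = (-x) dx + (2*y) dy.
alpha ∧ beta = (x - 6*y) dx ∧ dy

Distribute the wedge, using dx_i ∧ dx_j = -dx_j ∧ dx_i and dx_i ∧ dx_i = 0. For each pair (i, j) with i < j, the coefficient of dx_i ∧ dx_j in alpha ∧ beta is (alpha_i * beta_j - alpha_j * beta_i). Collecting: alpha ∧ beta = (x - 6*y) dx ∧ dy.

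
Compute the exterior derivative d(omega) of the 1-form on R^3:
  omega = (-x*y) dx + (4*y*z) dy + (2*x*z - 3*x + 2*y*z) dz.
d(omega) = (x) dx ∧ dy + (2*z - 3) dx ∧ dz + (-4*y + 2*z) dy ∧ dz

For a 1-form omega = sum_i f_i dx_i, the exterior derivative is
  d(omega) = sum_{i < j} (∂f_j/∂x_i - ∂f_i/∂x_j) dx_i ∧ dx_j.
  coefficient of dx ∧ dy: ∂f_2/∂x - ∂f_1/∂y = ∂(4*y*z)/∂x - ∂(-x*y)/∂y = x
  coefficient of dx ∧ dz: ∂f_3/∂x - ∂f_1/∂z = ∂(2*x*z - 3*x + 2*y*z)/∂x - ∂(-x*y)/∂z = 2*z - 3
  coefficient of dy ∧ dz: ∂f_3/∂y - ∂f_2/∂z = ∂(2*x*z - 3*x + 2*y*z)/∂y - ∂(4*y*z)/∂z = -4*y + 2*z
Assembling: d(omega) = (x) dx ∧ dy + (2*z - 3) dx ∧ dz + (-4*y + 2*z) dy ∧ dz.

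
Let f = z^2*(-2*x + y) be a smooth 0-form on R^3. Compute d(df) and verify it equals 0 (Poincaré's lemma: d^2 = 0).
d(df) = 0

Step 1: df = sum_i (∂f/∂x_i) dx_i = (-2*z^2) dx + (z^2) dy + (2*z*(-2*x + y)) dz.
Step 2: Apply d again. Using the 1-form formula, the coefficient of dx ∧ dy in d(df) is ∂^2 f/∂x ∂y - ∂^2 f/∂y ∂x = (0) - (0) = 0 (equality of mixed partials for smooth f).
Similarly for dx ∧ dz and dy ∧ dz — all coefficients vanish. So d(df) = 0.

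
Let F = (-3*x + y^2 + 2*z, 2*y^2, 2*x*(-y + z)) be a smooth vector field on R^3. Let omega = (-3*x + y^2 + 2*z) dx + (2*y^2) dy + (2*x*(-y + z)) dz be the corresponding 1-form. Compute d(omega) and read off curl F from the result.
d(omega) = (-2*x) dy ∧ dz + (2*y - 2*z + 2) dz ∧ dx + (-2*y) dx ∧ dy; curl F = (-2*x, 2*y - 2*z + 2, -2*y)

d omega = sum_{i<j} (∂f_j/∂x_i - ∂f_i/∂x_j) dx_i ∧ dx_j. Under the identification (dy ∧ dz, dz ∧ dx, dx ∧ dy) ↔ (e_x, e_y, e_z), the coefficients are exactly the components of curl F. Compute:
  ∂R/∂y - ∂Q/∂z = (-2*x) - (0) = -2*x
  ∂P/∂z - ∂R/∂x = (2) - (-2*y + 2*z) = 2*y - 2*z + 2
  ∂Q/∂x - ∂P/∂y = (0) - (2*y) = -2*y.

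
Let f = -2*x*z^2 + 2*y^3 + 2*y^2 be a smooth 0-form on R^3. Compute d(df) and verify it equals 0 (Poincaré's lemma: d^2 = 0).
d(df) = 0

Step 1: df = sum_i (∂f/∂x_i) dx_i = (-2*z^2) dx + (2*y*(3*y + 2)) dy + (-4*x*z) dz.
Step 2: Apply d again. Using the 1-form formula, the coefficient of dx ∧ dy in d(df) is ∂^2 f/∂x ∂y - ∂^2 f/∂y ∂x = (0) - (0) = 0 (equality of mixed partials for smooth f).
Similarly for dx ∧ dz and dy ∧ dz — all coefficients vanish. So d(df) = 0.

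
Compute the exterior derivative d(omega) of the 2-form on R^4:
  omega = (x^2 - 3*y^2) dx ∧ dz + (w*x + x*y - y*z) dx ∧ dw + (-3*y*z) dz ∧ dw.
d(omega) = (6*y) dx ∧ dy ∧ dz + (-x + z) dx ∧ dy ∧ dw + (y) dx ∧ dz ∧ dw + (-3*z) dy ∧ dz ∧ dw

For a 2-form omega = sum_{i<j} g_{ij} dx_i ∧ dx_j, the exterior derivative is
  d(omega) = sum_{i<j} d(g_{ij}) ∧ dx_i ∧ dx_j = sum_{i<j, k} (∂g_{ij}/∂x_k) dx_k ∧ dx_i ∧ dx_j.
Expand each term, using dx_k ∧ dx_i ∧ dx_j = sgn(permutation) dx_{(a)} ∧ dx_{(b)} ∧ dx_{(c)} with (a < b < c) sorted:
  d(x^2 - 3*y^2) includes (∂/∂y)(x^2 - 3*y^2) dy = (-6*y) dy, which multiplied by dx ∧ dz gives (6*y) dx ∧ dy ∧ dz
  d(w*x + x*y - y*z) includes (∂/∂y)(w*x + x*y - y*z) dy = (x - z) dy, which multiplied by dx ∧ dw gives (-x + z) dx ∧ dy ∧ dw
  d(w*x + x*y - y*z) includes (∂/∂z)(w*x + x*y - y*z) dz = (-y) dz, which multiplied by dx ∧ dw gives (y) dx ∧ dz ∧ dw
  d(-3*y*z) includes (∂/∂y)(-3*y*z) dy = (-3*z) dy, which multiplied by dz ∧ dw gives (-3*z) dy ∧ dz ∧ dw
Collecting like 3-forms: d(omega) = (6*y) dx ∧ dy ∧ dz + (-x + z) dx ∧ dy ∧ dw + (y) dx ∧ dz ∧ dw + (-3*z) dy ∧ dz ∧ dw.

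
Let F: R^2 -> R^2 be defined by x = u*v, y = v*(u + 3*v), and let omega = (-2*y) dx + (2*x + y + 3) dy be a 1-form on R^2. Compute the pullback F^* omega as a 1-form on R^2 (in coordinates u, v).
F^* omega = (v*(u*v - 3*v^2 + 3)) du + (u^2*v + 15*u*v^2 + 3*u + 18*v^3 + 18*v) dv

Using F^*(f dg) = (f ∘ F) d(g ∘ F), substitute each coordinate x_i by F_i(u, v) in f_i, and replace dx_i by d F_i = (∂F_i/∂u) du + (∂F_i/∂v) dv.
  For the x component: f_1(F) = 2*v*(-u - 3*v); d F_1 = (v) du + (u) dv
  For the y component: f_2(F) = 3*u*v + 3*v^2 + 3; d F_2 = (v) du + (u + 6*v) dv
Combining and collecting du, dv coefficients:
  coeff of du: v*(u*v - 3*v^2 + 3)
  coeff of dv: u^2*v + 15*u*v^2 + 3*u + 18*v^3 + 18*v
F^* omega = (v*(u*v - 3*v^2 + 3)) du + (u^2*v + 15*u*v^2 + 3*u + 18*v^3 + 18*v) dv.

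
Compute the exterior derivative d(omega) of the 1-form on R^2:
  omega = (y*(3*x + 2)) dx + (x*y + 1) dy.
d(omega) = (-3*x + y - 2) dx ∧ dy

For a 1-form omega = sum_i f_i dx_i, the exterior derivative is
  d(omega) = sum_{i < j} (∂f_j/∂x_i - ∂f_i/∂x_j) dx_i ∧ dx_j.
  coefficient of dx ∧ dy: ∂f_2/∂x - ∂f_1/∂y = ∂(x*y + 1)/∂x - ∂(y*(3*x + 2))/∂y = -3*x + y - 2
Assembling: d(omega) = (-3*x + y - 2) dx ∧ dy.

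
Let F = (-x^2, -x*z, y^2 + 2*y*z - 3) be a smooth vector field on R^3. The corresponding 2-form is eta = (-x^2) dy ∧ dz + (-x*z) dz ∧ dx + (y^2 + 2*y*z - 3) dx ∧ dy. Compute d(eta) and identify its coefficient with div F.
d(eta) = (-2*x + 2*y) dx ∧ dy ∧ dz; div F = -2*x + 2*y

For a 2-form in R^3 of the form above, applying d gives a 3-form with coefficient ∂P/∂x + ∂Q/∂y + ∂R/∂z:
  ∂P/∂x = -2*x
  ∂Q/∂y = 0
  ∂R/∂z = 2*y
Sum = -2*x + 2*y, which is exactly div F.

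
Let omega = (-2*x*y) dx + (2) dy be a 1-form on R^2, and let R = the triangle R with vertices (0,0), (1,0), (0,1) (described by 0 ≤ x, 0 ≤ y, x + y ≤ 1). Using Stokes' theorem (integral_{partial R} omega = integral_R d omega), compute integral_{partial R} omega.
integral_(partial R) omega = 1/3

Stokes: integral_partial_R omega = integral_R d omega with d omega = (∂Q/∂x - ∂P/∂y) dx ∧ dy.
  ∂Q/∂x = 0
  ∂P/∂y = -2*x
  integrand = ∂Q/∂x - ∂P/∂y = 2*x.
Integrating over R: integral_0^1 integral_0^{1-x} (2*x) dy dx = 1/3.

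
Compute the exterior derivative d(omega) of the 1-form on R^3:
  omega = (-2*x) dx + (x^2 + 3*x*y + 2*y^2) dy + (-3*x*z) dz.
d(omega) = (2*x + 3*y) dx ∧ dy + (-3*z) dx ∧ dz

For a 1-form omega = sum_i f_i dx_i, the exterior derivative is
  d(omega) = sum_{i < j} (∂f_j/∂x_i - ∂f_i/∂x_j) dx_i ∧ dx_j.
  coefficient of dx ∧ dy: ∂f_2/∂x - ∂f_1/∂y = ∂(x^2 + 3*x*y + 2*y^2)/∂x - ∂(-2*x)/∂y = 2*x + 3*y
  coefficient of dx ∧ dz: ∂f_3/∂x - ∂f_1/∂z = ∂(-3*x*z)/∂x - ∂(-2*x)/∂z = -3*z
Assembling: d(omega) = (2*x + 3*y) dx ∧ dy + (-3*z) dx ∧ dz.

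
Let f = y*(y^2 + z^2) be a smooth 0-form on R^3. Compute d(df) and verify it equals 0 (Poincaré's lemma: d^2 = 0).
d(df) = 0

Step 1: df = sum_i (∂f/∂x_i) dx_i = (0) dx + (3*y^2 + z^2) dy + (2*y*z) dz.
Step 2: Apply d again. Using the 1-form formula, the coefficient of dx ∧ dy in d(df) is ∂^2 f/∂x ∂y - ∂^2 f/∂y ∂x = (0) - (0) = 0 (equality of mixed partials for smooth f).
Similarly for dx ∧ dz and dy ∧ dz — all coefficients vanish. So d(df) = 0.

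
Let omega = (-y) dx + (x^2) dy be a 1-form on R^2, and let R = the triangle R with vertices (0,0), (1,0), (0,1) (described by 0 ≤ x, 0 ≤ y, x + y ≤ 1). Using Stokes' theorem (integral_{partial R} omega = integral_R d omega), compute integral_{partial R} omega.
integral_(partial R) omega = 5/6

Stokes: integral_partial_R omega = integral_R d omega with d omega = (∂Q/∂x - ∂P/∂y) dx ∧ dy.
  ∂Q/∂x = 2*x
  ∂P/∂y = -1
  integrand = ∂Q/∂x - ∂P/∂y = 2*x + 1.
Integrating over R: integral_0^1 integral_0^{1-x} (2*x + 1) dy dx = 5/6.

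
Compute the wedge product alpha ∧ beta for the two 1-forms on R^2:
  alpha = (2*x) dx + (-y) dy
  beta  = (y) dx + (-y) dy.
alpha ∧ beta = (y*(-2*x + y)) dx ∧ dy

Distribute the wedge, using dx_i ∧ dx_j = -dx_j ∧ dx_i and dx_i ∧ dx_i = 0. For each pair (i, j) with i < j, the coefficient of dx_i ∧ dx_j in alpha ∧ beta is (alpha_i * beta_j - alpha_j * beta_i). Collecting: alpha ∧ beta = (y*(-2*x + y)) dx ∧ dy.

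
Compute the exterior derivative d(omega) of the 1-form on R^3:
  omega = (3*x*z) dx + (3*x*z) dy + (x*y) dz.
d(omega) = (3*z) dx ∧ dy + (-3*x + y) dx ∧ dz + (-2*x) dy ∧ dz

For a 1-form omega = sum_i f_i dx_i, the exterior derivative is
  d(omega) = sum_{i < j} (∂f_j/∂x_i - ∂f_i/∂x_j) dx_i ∧ dx_j.
  coefficient of dx ∧ dy: ∂f_2/∂x - ∂f_1/∂y = ∂(3*x*z)/∂x - ∂(3*x*z)/∂y = 3*z
  coefficient of dx ∧ dz: ∂f_3/∂x - ∂f_1/∂z = ∂(x*y)/∂x - ∂(3*x*z)/∂z = -3*x + y
  coefficient of dy ∧ dz: ∂f_3/∂y - ∂f_2/∂z = ∂(x*y)/∂y - ∂(3*x*z)/∂z = -2*x
Assembling: d(omega) = (3*z) dx ∧ dy + (-3*x + y) dx ∧ dz + (-2*x) dy ∧ dz.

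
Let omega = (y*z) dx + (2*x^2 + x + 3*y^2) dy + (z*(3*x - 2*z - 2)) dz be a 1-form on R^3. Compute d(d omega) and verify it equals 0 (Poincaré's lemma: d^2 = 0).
d(d omega) = 0

Step 1: d omega = sum_{i<j} (∂f_j/∂x_i - ∂f_i/∂x_j) dx_i ∧ dx_j:
  coeff of dx ∧ dy: 4*x - z + 1
  coeff of dx ∧ dz: -y + 3*z
  coeff of dy ∧ dz: 0
Step 2: Apply d again to each 2-form coefficient. The only possible 3-form in R^3 is dx ∧ dy ∧ dz, with coefficient
  ∂(coeff of dy∧dz)/∂x - ∂(coeff of dx∧dz)/∂y + ∂(coeff of dx∧dy)/∂z
  = ∂/∂x (0) - ∂/∂y (-y + 3*z) + ∂/∂z (4*x - z + 1).
Each of these terms simplifies to sums of mixed partials that cancel in pairs. The result is 0 (by equality of mixed partials for smooth functions — Schwarz / Clairaut).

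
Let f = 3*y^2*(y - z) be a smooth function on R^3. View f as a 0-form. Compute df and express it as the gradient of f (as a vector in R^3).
df = (0) dx + (3*y*(3*y - 2*z)) dy + (-3*y^2) dz; grad f = (0, 3*y*(3*y - 2*z), -3*y^2)

For a 0-form f, d f = (∂f/∂x) dx + (∂f/∂y) dy + (∂f/∂z) dz. The components of the vector representation are exactly the entries of grad f in Cartesian coordinates:
  ∂f/∂x = 0
  ∂f/∂y = 3*y*(3*y - 2*z)
  ∂f/∂z = -3*y^2.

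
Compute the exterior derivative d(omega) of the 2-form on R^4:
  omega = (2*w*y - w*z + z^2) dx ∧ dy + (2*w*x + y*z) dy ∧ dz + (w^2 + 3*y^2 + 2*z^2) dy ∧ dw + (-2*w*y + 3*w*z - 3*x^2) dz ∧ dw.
d(omega) = (w + 2*z) dx ∧ dy ∧ dz + (2*y - z) dx ∧ dy ∧ dw + (-2*w + 2*x - 4*z) dy ∧ dz ∧ dw + (-6*x) dx ∧ dz ∧ dw

For a 2-form omega = sum_{i<j} g_{ij} dx_i ∧ dx_j, the exterior derivative is
  d(omega) = sum_{i<j} d(g_{ij}) ∧ dx_i ∧ dx_j = sum_{i<j, k} (∂g_{ij}/∂x_k) dx_k ∧ dx_i ∧ dx_j.
Expand each term, using dx_k ∧ dx_i ∧ dx_j = sgn(permutation) dx_{(a)} ∧ dx_{(b)} ∧ dx_{(c)} with (a < b < c) sorted:
  d(2*w*y - w*z + z^2) includes (∂/∂z)(2*w*y - w*z + z^2) dz = (-w + 2*z) dz, which multiplied by dx ∧ dy gives (-w + 2*z) dx ∧ dy ∧ dz
  d(2*w*y - w*z + z^2) includes (∂/∂w)(2*w*y - w*z + z^2) dw = (2*y - z) dw, which multiplied by dx ∧ dy gives (2*y - z) dx ∧ dy ∧ dw
  d(2*w*x + y*z) includes (∂/∂x)(2*w*x + y*z) dx = (2*w) dx, which multiplied by dy ∧ dz gives (2*w) dx ∧ dy ∧ dz
  d(2*w*x + y*z) includes (∂/∂w)(2*w*x + y*z) dw = (2*x) dw, which multiplied by dy ∧ dz gives (2*x) dy ∧ dz ∧ dw
  d(w^2 + 3*y^2 + 2*z^2) includes (∂/∂z)(w^2 + 3*y^2 + 2*z^2) dz = (4*z) dz, which multiplied by dy ∧ dw gives (-4*z) dy ∧ dz ∧ dw
  d(-2*w*y + 3*w*z - 3*x^2) includes (∂/∂x)(-2*w*y + 3*w*z - 3*x^2) dx = (-6*x) dx, which multiplied by dz ∧ dw gives (-6*x) dx ∧ dz ∧ dw
  d(-2*w*y + 3*w*z - 3*x^2) includes (∂/∂y)(-2*w*y + 3*w*z - 3*x^2) dy = (-2*w) dy, which multiplied by dz ∧ dw gives (-2*w) dy ∧ dz ∧ dw
Collecting like 3-forms: d(omega) = (w + 2*z) dx ∧ dy ∧ dz + (2*y - z) dx ∧ dy ∧ dw + (-2*w + 2*x - 4*z) dy ∧ dz ∧ dw + (-6*x) dx ∧ dz ∧ dw.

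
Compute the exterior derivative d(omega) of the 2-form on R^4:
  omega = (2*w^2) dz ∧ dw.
d(omega) = 0

For a 2-form omega = sum_{i<j} g_{ij} dx_i ∧ dx_j, the exterior derivative is
  d(omega) = sum_{i<j} d(g_{ij}) ∧ dx_i ∧ dx_j = sum_{i<j, k} (∂g_{ij}/∂x_k) dx_k ∧ dx_i ∧ dx_j.
Expand each term, using dx_k ∧ dx_i ∧ dx_j = sgn(permutation) dx_{(a)} ∧ dx_{(b)} ∧ dx_{(c)} with (a < b < c) sorted:

Collecting like 3-forms: d(omega) = 0.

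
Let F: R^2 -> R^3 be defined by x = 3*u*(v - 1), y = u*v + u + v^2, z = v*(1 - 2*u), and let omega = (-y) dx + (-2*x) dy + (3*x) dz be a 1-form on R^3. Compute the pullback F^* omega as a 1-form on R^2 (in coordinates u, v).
F^* omega = (-27*u*v^2 + 18*u*v + 9*u - 3*v^3 + 3*v^2) du + (3*u*(-9*u*v + 7*u - 5*v^2 + 7*v - 3)) dv

Using F^*(f dg) = (f ∘ F) d(g ∘ F), substitute each coordinate x_i by F_i(u, v) in f_i, and replace dx_i by d F_i = (∂F_i/∂u) du + (∂F_i/∂v) dv.
  For the x component: f_1(F) = -u*v - u - v^2; d F_1 = (3*v - 3) du + (3*u) dv
  For the y component: f_2(F) = 6*u*(1 - v); d F_2 = (v + 1) du + (u + 2*v) dv
  For the z component: f_3(F) = 9*u*(v - 1); d F_3 = (-2*v) du + (1 - 2*u) dv
Combining and collecting du, dv coefficients:
  coeff of du: -27*u*v^2 + 18*u*v + 9*u - 3*v^3 + 3*v^2
  coeff of dv: 3*u*(-9*u*v + 7*u - 5*v^2 + 7*v - 3)
F^* omega = (-27*u*v^2 + 18*u*v + 9*u - 3*v^3 + 3*v^2) du + (3*u*(-9*u*v + 7*u - 5*v^2 + 7*v - 3)) dv.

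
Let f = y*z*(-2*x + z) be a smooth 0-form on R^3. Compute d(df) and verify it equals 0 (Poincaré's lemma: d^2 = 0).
d(df) = 0

Step 1: df = sum_i (∂f/∂x_i) dx_i = (-2*y*z) dx + (z*(-2*x + z)) dy + (2*y*(-x + z)) dz.
Step 2: Apply d again. Using the 1-form formula, the coefficient of dx ∧ dy in d(df) is ∂^2 f/∂x ∂y - ∂^2 f/∂y ∂x = (-2*z) - (-2*z) = 0 (equality of mixed partials for smooth f).
Similarly for dx ∧ dz and dy ∧ dz — all coefficients vanish. So d(df) = 0.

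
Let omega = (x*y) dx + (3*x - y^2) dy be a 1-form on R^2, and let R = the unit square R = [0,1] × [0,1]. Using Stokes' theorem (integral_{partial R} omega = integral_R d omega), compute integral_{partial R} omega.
integral_(partial R) omega = 5/2

Stokes: integral_partial_R omega = integral_R d omega with d omega = (∂Q/∂x - ∂P/∂y) dx ∧ dy.
  ∂Q/∂x = 3
  ∂P/∂y = x
  integrand = ∂Q/∂x - ∂P/∂y = 3 - x.
Integrating over R: integral_0^1 integral_0^1 (3 - x) dx dy = 5/2.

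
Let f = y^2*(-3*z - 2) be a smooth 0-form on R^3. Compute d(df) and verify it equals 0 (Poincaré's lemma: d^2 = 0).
d(df) = 0

Step 1: df = sum_i (∂f/∂x_i) dx_i = (0) dx + (2*y*(-3*z - 2)) dy + (-3*y^2) dz.
Step 2: Apply d again. Using the 1-form formula, the coefficient of dx ∧ dy in d(df) is ∂^2 f/∂x ∂y - ∂^2 f/∂y ∂x = (0) - (0) = 0 (equality of mixed partials for smooth f).
Similarly for dx ∧ dz and dy ∧ dz — all coefficients vanish. So d(df) = 0.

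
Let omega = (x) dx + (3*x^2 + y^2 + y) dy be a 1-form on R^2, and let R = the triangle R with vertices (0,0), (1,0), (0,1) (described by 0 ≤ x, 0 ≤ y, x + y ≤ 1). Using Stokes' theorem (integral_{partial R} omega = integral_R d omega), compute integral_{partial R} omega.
integral_(partial R) omega = 1

Stokes: integral_partial_R omega = integral_R d omega with d omega = (∂Q/∂x - ∂P/∂y) dx ∧ dy.
  ∂Q/∂x = 6*x
  ∂P/∂y = 0
  integrand = ∂Q/∂x - ∂P/∂y = 6*x.
Integrating over R: integral_0^1 integral_0^{1-x} (6*x) dy dx = 1.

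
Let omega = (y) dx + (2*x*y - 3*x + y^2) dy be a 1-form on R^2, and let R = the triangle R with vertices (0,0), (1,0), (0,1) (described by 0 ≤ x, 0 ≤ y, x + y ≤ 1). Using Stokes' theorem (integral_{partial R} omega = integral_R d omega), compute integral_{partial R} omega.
integral_(partial R) omega = -5/3

Stokes: integral_partial_R omega = integral_R d omega with d omega = (∂Q/∂x - ∂P/∂y) dx ∧ dy.
  ∂Q/∂x = 2*y - 3
  ∂P/∂y = 1
  integrand = ∂Q/∂x - ∂P/∂y = 2*y - 4.
Integrating over R: integral_0^1 integral_0^{1-x} (2*y - 4) dy dx = -5/3.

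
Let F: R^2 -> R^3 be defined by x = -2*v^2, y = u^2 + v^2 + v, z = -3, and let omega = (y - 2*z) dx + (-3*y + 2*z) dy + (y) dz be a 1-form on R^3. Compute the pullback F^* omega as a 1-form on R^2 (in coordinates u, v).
F^* omega = (6*u*(-u^2 - v^2 - v - 2)) du + (-10*u^2*v - 3*u^2 - 10*v^3 - 13*v^2 - 39*v - 6) dv

Using F^*(f dg) = (f ∘ F) d(g ∘ F), substitute each coordinate x_i by F_i(u, v) in f_i, and replace dx_i by d F_i = (∂F_i/∂u) du + (∂F_i/∂v) dv.
  For the x component: f_1(F) = u^2 + v^2 + v + 6; d F_1 = (0) du + (-4*v) dv
  For the y component: f_2(F) = -3*u^2 - 3*v^2 - 3*v - 6; d F_2 = (2*u) du + (2*v + 1) dv
  For the z component: f_3(F) = u^2 + v^2 + v; d F_3 = (0) du + (0) dv
Combining and collecting du, dv coefficients:
  coeff of du: 6*u*(-u^2 - v^2 - v - 2)
  coeff of dv: -10*u^2*v - 3*u^2 - 10*v^3 - 13*v^2 - 39*v - 6
F^* omega = (6*u*(-u^2 - v^2 - v - 2)) du + (-10*u^2*v - 3*u^2 - 10*v^3 - 13*v^2 - 39*v - 6) dv.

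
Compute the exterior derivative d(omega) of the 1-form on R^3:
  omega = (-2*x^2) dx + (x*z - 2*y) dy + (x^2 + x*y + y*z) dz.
d(omega) = (z) dx ∧ dy + (2*x + y) dx ∧ dz + (z) dy ∧ dz

For a 1-form omega = sum_i f_i dx_i, the exterior derivative is
  d(omega) = sum_{i < j} (∂f_j/∂x_i - ∂f_i/∂x_j) dx_i ∧ dx_j.
  coefficient of dx ∧ dy: ∂f_2/∂x - ∂f_1/∂y = ∂(x*z - 2*y)/∂x - ∂(-2*x^2)/∂y = z
  coefficient of dx ∧ dz: ∂f_3/∂x - ∂f_1/∂z = ∂(x^2 + x*y + y*z)/∂x - ∂(-2*x^2)/∂z = 2*x + y
  coefficient of dy ∧ dz: ∂f_3/∂y - ∂f_2/∂z = ∂(x^2 + x*y + y*z)/∂y - ∂(x*z - 2*y)/∂z = z
Assembling: d(omega) = (z) dx ∧ dy + (2*x + y) dx ∧ dz + (z) dy ∧ dz.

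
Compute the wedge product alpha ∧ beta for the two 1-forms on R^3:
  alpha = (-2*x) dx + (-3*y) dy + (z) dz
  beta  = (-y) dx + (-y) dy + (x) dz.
alpha ∧ beta = (y*(2*x - 3*y)) dx ∧ dy + (-2*x^2 + y*z) dx ∧ dz + (y*(-3*x + z)) dy ∧ dz

Distribute the wedge, using dx_i ∧ dx_j = -dx_j ∧ dx_i and dx_i ∧ dx_i = 0. For each pair (i, j) with i < j, the coefficient of dx_i ∧ dx_j in alpha ∧ beta is (alpha_i * beta_j - alpha_j * beta_i). Collecting: alpha ∧ beta = (y*(2*x - 3*y)) dx ∧ dy + (-2*x^2 + y*z) dx ∧ dz + (y*(-3*x + z)) dy ∧ dz.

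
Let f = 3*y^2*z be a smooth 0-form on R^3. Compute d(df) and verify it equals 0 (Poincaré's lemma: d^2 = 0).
d(df) = 0

Step 1: df = sum_i (∂f/∂x_i) dx_i = (0) dx + (6*y*z) dy + (3*y^2) dz.
Step 2: Apply d again. Using the 1-form formula, the coefficient of dx ∧ dy in d(df) is ∂^2 f/∂x ∂y - ∂^2 f/∂y ∂x = (0) - (0) = 0 (equality of mixed partials for smooth f).
Similarly for dx ∧ dz and dy ∧ dz — all coefficients vanish. So d(df) = 0.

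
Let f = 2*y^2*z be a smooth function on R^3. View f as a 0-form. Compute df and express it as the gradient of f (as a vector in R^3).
df = (0) dx + (4*y*z) dy + (2*y^2) dz; grad f = (0, 4*y*z, 2*y^2)

For a 0-form f, d f = (∂f/∂x) dx + (∂f/∂y) dy + (∂f/∂z) dz. The components of the vector representation are exactly the entries of grad f in Cartesian coordinates:
  ∂f/∂x = 0
  ∂f/∂y = 4*y*z
  ∂f/∂z = 2*y^2.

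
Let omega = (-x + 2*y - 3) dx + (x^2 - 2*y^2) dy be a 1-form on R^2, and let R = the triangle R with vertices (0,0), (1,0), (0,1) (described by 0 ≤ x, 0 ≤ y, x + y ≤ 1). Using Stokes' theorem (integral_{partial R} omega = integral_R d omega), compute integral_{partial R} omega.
integral_(partial R) omega = -2/3

Stokes: integral_partial_R omega = integral_R d omega with d omega = (∂Q/∂x - ∂P/∂y) dx ∧ dy.
  ∂Q/∂x = 2*x
  ∂P/∂y = 2
  integrand = ∂Q/∂x - ∂P/∂y = 2*x - 2.
Integrating over R: integral_0^1 integral_0^{1-x} (2*x - 2) dy dx = -2/3.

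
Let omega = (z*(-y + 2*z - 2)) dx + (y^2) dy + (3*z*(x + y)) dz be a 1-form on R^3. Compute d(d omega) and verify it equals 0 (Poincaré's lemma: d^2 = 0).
d(d omega) = 0

Step 1: d omega = sum_{i<j} (∂f_j/∂x_i - ∂f_i/∂x_j) dx_i ∧ dx_j:
  coeff of dx ∧ dy: z
  coeff of dx ∧ dz: y - z + 2
  coeff of dy ∧ dz: 3*z
Step 2: Apply d again to each 2-form coefficient. The only possible 3-form in R^3 is dx ∧ dy ∧ dz, with coefficient
  ∂(coeff of dy∧dz)/∂x - ∂(coeff of dx∧dz)/∂y + ∂(coeff of dx∧dy)/∂z
  = ∂/∂x (3*z) - ∂/∂y (y - z + 2) + ∂/∂z (z).
Each of these terms simplifies to sums of mixed partials that cancel in pairs. The result is 0 (by equality of mixed partials for smooth functions — Schwarz / Clairaut).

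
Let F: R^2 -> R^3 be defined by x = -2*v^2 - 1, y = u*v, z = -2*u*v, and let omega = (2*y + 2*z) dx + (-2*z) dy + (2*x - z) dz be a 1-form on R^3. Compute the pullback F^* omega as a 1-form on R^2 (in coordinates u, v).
F^* omega = (8*v^3 + 4*v) du + (4*u*(4*v^2 + 1)) dv

Using F^*(f dg) = (f ∘ F) d(g ∘ F), substitute each coordinate x_i by F_i(u, v) in f_i, and replace dx_i by d F_i = (∂F_i/∂u) du + (∂F_i/∂v) dv.
  For the x component: f_1(F) = -2*u*v; d F_1 = (0) du + (-4*v) dv
  For the y component: f_2(F) = 4*u*v; d F_2 = (v) du + (u) dv
  For the z component: f_3(F) = 2*u*v - 4*v^2 - 2; d F_3 = (-2*v) du + (-2*u) dv
Combining and collecting du, dv coefficients:
  coeff of du: 8*v^3 + 4*v
  coeff of dv: 4*u*(4*v^2 + 1)
F^* omega = (8*v^3 + 4*v) du + (4*u*(4*v^2 + 1)) dv.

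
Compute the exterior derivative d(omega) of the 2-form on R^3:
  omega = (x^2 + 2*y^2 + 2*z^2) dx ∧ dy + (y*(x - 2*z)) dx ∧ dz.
d(omega) = (-x + 6*z) dx ∧ dy ∧ dz

For a 2-form omega = sum_{i<j} g_{ij} dx_i ∧ dx_j, the exterior derivative is
  d(omega) = sum_{i<j} d(g_{ij}) ∧ dx_i ∧ dx_j = sum_{i<j, k} (∂g_{ij}/∂x_k) dx_k ∧ dx_i ∧ dx_j.
Expand each term, using dx_k ∧ dx_i ∧ dx_j = sgn(permutation) dx_{(a)} ∧ dx_{(b)} ∧ dx_{(c)} with (a < b < c) sorted:
  d(x^2 + 2*y^2 + 2*z^2) includes (∂/∂z)(x^2 + 2*y^2 + 2*z^2) dz = (4*z) dz, which multiplied by dx ∧ dy gives (4*z) dx ∧ dy ∧ dz
  d(y*(x - 2*z)) includes (∂/∂y)(y*(x - 2*z)) dy = (x - 2*z) dy, which multiplied by dx ∧ dz gives (-x + 2*z) dx ∧ dy ∧ dz
Collecting like 3-forms: d(omega) = (-x + 6*z) dx ∧ dy ∧ dz.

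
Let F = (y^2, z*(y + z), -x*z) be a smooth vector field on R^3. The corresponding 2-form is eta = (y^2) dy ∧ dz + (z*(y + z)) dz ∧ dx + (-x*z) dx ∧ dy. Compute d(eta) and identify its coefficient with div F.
d(eta) = (-x + z) dx ∧ dy ∧ dz; div F = -x + z

For a 2-form in R^3 of the form above, applying d gives a 3-form with coefficient ∂P/∂x + ∂Q/∂y + ∂R/∂z:
  ∂P/∂x = 0
  ∂Q/∂y = z
  ∂R/∂z = -x
Sum = -x + z, which is exactly div F.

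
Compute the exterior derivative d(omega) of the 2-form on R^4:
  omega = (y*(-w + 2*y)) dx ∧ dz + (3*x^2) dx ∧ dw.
d(omega) = (w - 4*y) dx ∧ dy ∧ dz + (-y) dx ∧ dz ∧ dw

For a 2-form omega = sum_{i<j} g_{ij} dx_i ∧ dx_j, the exterior derivative is
  d(omega) = sum_{i<j} d(g_{ij}) ∧ dx_i ∧ dx_j = sum_{i<j, k} (∂g_{ij}/∂x_k) dx_k ∧ dx_i ∧ dx_j.
Expand each term, using dx_k ∧ dx_i ∧ dx_j = sgn(permutation) dx_{(a)} ∧ dx_{(b)} ∧ dx_{(c)} with (a < b < c) sorted:
  d(y*(-w + 2*y)) includes (∂/∂y)(y*(-w + 2*y)) dy = (-w + 4*y) dy, which multiplied by dx ∧ dz gives (w - 4*y) dx ∧ dy ∧ dz
  d(y*(-w + 2*y)) includes (∂/∂w)(y*(-w + 2*y)) dw = (-y) dw, which multiplied by dx ∧ dz gives (-y) dx ∧ dz ∧ dw
Collecting like 3-forms: d(omega) = (w - 4*y) dx ∧ dy ∧ dz + (-y) dx ∧ dz ∧ dw.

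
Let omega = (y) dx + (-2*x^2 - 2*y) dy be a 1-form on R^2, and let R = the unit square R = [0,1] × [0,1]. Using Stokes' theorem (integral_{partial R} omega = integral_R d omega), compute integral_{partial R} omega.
integral_(partial R) omega = -3

Stokes: integral_partial_R omega = integral_R d omega with d omega = (∂Q/∂x - ∂P/∂y) dx ∧ dy.
  ∂Q/∂x = -4*x
  ∂P/∂y = 1
  integrand = ∂Q/∂x - ∂P/∂y = -4*x - 1.
Integrating over R: integral_0^1 integral_0^1 (-4*x - 1) dx dy = -3.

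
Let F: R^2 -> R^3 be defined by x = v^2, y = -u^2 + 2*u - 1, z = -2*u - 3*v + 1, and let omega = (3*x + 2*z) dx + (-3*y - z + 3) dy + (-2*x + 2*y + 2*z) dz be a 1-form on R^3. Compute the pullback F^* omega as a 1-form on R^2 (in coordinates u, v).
F^* omega = (-6*u^3 + 18*u^2 - 6*u*v - 18*u + 4*v^2 + 18*v + 10) du + (6*u^2 - 8*u*v + 6*v^3 - 6*v^2 + 22*v) dv

Using F^*(f dg) = (f ∘ F) d(g ∘ F), substitute each coordinate x_i by F_i(u, v) in f_i, and replace dx_i by d F_i = (∂F_i/∂u) du + (∂F_i/∂v) dv.
  For the x component: f_1(F) = -4*u + 3*v^2 - 6*v + 2; d F_1 = (0) du + (2*v) dv
  For the y component: f_2(F) = 3*u^2 - 4*u + 3*v + 5; d F_2 = (2 - 2*u) du + (0) dv
  For the z component: f_3(F) = -2*u^2 - 2*v^2 - 6*v; d F_3 = (-2) du + (-3) dv
Combining and collecting du, dv coefficients:
  coeff of du: -6*u^3 + 18*u^2 - 6*u*v - 18*u + 4*v^2 + 18*v + 10
  coeff of dv: 6*u^2 - 8*u*v + 6*v^3 - 6*v^2 + 22*v
F^* omega = (-6*u^3 + 18*u^2 - 6*u*v - 18*u + 4*v^2 + 18*v + 10) du + (6*u^2 - 8*u*v + 6*v^3 - 6*v^2 + 22*v) dv.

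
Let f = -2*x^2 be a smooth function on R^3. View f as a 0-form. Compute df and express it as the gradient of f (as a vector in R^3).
df = (-4*x) dx + (0) dy + (0) dz; grad f = (-4*x, 0, 0)

For a 0-form f, d f = (∂f/∂x) dx + (∂f/∂y) dy + (∂f/∂z) dz. The components of the vector representation are exactly the entries of grad f in Cartesian coordinates:
  ∂f/∂x = -4*x
  ∂f/∂y = 0
  ∂f/∂z = 0.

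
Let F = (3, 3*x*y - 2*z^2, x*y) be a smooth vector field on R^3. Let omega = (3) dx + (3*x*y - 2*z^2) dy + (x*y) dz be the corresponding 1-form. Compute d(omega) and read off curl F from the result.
d(omega) = (x + 4*z) dy ∧ dz + (-y) dz ∧ dx + (3*y) dx ∧ dy; curl F = (x + 4*z, -y, 3*y)

d omega = sum_{i<j} (∂f_j/∂x_i - ∂f_i/∂x_j) dx_i ∧ dx_j. Under the identification (dy ∧ dz, dz ∧ dx, dx ∧ dy) ↔ (e_x, e_y, e_z), the coefficients are exactly the components of curl F. Compute:
  ∂R/∂y - ∂Q/∂z = (x) - (-4*z) = x + 4*z
  ∂P/∂z - ∂R/∂x = (0) - (y) = -y
  ∂Q/∂x - ∂P/∂y = (3*y) - (0) = 3*y.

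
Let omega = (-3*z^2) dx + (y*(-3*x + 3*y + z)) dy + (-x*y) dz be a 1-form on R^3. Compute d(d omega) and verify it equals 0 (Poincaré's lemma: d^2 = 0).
d(d omega) = 0

Step 1: d omega = sum_{i<j} (∂f_j/∂x_i - ∂f_i/∂x_j) dx_i ∧ dx_j:
  coeff of dx ∧ dy: -3*y
  coeff of dx ∧ dz: -y + 6*z
  coeff of dy ∧ dz: -x - y
Step 2: Apply d again to each 2-form coefficient. The only possible 3-form in R^3 is dx ∧ dy ∧ dz, with coefficient
  ∂(coeff of dy∧dz)/∂x - ∂(coeff of dx∧dz)/∂y + ∂(coeff of dx∧dy)/∂z
  = ∂/∂x (-x - y) - ∂/∂y (-y + 6*z) + ∂/∂z (-3*y).
Each of these terms simplifies to sums of mixed partials that cancel in pairs. The result is 0 (by equality of mixed partials for smooth functions — Schwarz / Clairaut).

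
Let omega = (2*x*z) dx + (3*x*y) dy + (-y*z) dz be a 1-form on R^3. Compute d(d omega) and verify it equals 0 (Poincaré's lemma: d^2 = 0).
d(d omega) = 0

Step 1: d omega = sum_{i<j} (∂f_j/∂x_i - ∂f_i/∂x_j) dx_i ∧ dx_j:
  coeff of dx ∧ dy: 3*y
  coeff of dx ∧ dz: -2*x
  coeff of dy ∧ dz: -z
Step 2: Apply d again to each 2-form coefficient. The only possible 3-form in R^3 is dx ∧ dy ∧ dz, with coefficient
  ∂(coeff of dy∧dz)/∂x - ∂(coeff of dx∧dz)/∂y + ∂(coeff of dx∧dy)/∂z
  = ∂/∂x (-z) - ∂/∂y (-2*x) + ∂/∂z (3*y).
Each of these terms simplifies to sums of mixed partials that cancel in pairs. The result is 0 (by equality of mixed partials for smooth functions — Schwarz / Clairaut).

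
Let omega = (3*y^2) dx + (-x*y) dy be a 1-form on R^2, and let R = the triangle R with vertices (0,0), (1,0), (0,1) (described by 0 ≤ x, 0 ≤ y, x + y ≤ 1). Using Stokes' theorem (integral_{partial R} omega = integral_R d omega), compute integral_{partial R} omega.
integral_(partial R) omega = -7/6

Stokes: integral_partial_R omega = integral_R d omega with d omega = (∂Q/∂x - ∂P/∂y) dx ∧ dy.
  ∂Q/∂x = -y
  ∂P/∂y = 6*y
  integrand = ∂Q/∂x - ∂P/∂y = -7*y.
Integrating over R: integral_0^1 integral_0^{1-x} (-7*y) dy dx = -7/6.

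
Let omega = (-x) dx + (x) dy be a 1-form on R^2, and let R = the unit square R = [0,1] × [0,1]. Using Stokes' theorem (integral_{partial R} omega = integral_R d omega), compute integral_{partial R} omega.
integral_(partial R) omega = 1

Stokes: integral_partial_R omega = integral_R d omega with d omega = (∂Q/∂x - ∂P/∂y) dx ∧ dy.
  ∂Q/∂x = 1
  ∂P/∂y = 0
  integrand = ∂Q/∂x - ∂P/∂y = 1.
Integrating over R: integral_0^1 integral_0^1 (1) dx dy = 1.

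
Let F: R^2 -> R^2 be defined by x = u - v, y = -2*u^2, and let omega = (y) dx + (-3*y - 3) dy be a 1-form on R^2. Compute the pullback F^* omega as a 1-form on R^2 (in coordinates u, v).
F^* omega = (2*u*(-12*u^2 - u + 6)) du + (2*u^2) dv

Using F^*(f dg) = (f ∘ F) d(g ∘ F), substitute each coordinate x_i by F_i(u, v) in f_i, and replace dx_i by d F_i = (∂F_i/∂u) du + (∂F_i/∂v) dv.
  For the x component: f_1(F) = -2*u^2; d F_1 = (1) du + (-1) dv
  For the y component: f_2(F) = 6*u^2 - 3; d F_2 = (-4*u) du + (0) dv
Combining and collecting du, dv coefficients:
  coeff of du: 2*u*(-12*u^2 - u + 6)
  coeff of dv: 2*u^2
F^* omega = (2*u*(-12*u^2 - u + 6)) du + (2*u^2) dv.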